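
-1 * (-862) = 862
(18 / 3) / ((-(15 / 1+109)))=-3 / 62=-0.05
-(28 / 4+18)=-25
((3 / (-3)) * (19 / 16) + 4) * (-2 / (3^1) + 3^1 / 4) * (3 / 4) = 0.18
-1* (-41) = 41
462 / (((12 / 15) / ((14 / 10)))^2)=11319 / 8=1414.88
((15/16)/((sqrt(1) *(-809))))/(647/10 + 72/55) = -825/46993192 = -0.00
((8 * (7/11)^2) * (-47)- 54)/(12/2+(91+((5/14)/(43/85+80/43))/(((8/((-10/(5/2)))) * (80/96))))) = -1007354796/473286539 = -2.13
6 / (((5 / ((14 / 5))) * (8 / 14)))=147 / 25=5.88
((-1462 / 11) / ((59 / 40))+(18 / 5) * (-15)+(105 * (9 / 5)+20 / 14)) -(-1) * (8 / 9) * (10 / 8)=1939345 / 40887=47.43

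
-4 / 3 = -1.33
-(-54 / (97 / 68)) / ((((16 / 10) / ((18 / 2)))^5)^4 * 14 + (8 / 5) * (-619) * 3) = -532185406275475532499217987060546875 / 41769945554246244768802091713349053949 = -0.01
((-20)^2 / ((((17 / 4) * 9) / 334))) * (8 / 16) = 267200 / 153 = 1746.41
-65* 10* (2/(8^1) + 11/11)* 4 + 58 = -3192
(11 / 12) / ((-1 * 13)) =-11 / 156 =-0.07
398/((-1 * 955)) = -398/955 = -0.42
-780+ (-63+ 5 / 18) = -15169 / 18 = -842.72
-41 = -41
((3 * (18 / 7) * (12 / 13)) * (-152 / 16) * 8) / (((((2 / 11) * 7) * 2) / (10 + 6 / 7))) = -10292832 / 4459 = -2308.33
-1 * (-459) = 459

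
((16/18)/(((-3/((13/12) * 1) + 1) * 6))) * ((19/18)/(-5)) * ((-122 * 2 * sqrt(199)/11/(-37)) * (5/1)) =120536 * sqrt(199)/2274723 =0.75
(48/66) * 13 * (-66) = -624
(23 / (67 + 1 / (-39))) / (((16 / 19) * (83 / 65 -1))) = 369265 / 250752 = 1.47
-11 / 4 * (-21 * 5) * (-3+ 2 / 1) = -288.75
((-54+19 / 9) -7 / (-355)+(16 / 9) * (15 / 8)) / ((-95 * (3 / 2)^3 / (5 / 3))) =0.25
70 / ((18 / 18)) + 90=160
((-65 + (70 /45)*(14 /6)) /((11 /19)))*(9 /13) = -31483 /429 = -73.39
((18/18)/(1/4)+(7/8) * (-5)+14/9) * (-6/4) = -85/48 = -1.77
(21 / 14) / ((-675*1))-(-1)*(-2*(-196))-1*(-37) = 193049 / 450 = 429.00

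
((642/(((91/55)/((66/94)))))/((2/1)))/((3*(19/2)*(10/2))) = 77682/81263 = 0.96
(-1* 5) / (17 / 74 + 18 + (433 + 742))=-370 / 88299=-0.00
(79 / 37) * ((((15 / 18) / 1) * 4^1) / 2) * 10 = 35.59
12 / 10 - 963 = -4809 / 5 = -961.80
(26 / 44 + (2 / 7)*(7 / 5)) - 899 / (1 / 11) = -1087681 / 110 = -9888.01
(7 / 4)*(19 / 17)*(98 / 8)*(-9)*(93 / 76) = -287091 / 1088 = -263.87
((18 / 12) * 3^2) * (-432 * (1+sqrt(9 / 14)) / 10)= -2916 / 5 -4374 * sqrt(14) / 35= -1050.80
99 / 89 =1.11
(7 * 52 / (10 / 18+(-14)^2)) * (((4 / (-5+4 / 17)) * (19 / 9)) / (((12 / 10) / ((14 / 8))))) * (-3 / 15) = 411502 / 429867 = 0.96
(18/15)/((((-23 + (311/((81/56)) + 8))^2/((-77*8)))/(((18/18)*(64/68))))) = -387991296/22310154085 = -0.02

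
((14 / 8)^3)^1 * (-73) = -25039 / 64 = -391.23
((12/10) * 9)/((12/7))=63/10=6.30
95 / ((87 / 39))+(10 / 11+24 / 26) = 184203 / 4147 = 44.42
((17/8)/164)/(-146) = -17/191552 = -0.00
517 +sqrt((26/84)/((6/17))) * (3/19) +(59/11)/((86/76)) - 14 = sqrt(1547)/266 +240161/473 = 507.89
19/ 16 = 1.19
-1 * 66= -66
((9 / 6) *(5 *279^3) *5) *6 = 4886468775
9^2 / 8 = 81 / 8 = 10.12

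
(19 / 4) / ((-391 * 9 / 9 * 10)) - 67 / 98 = -524871 / 766360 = -0.68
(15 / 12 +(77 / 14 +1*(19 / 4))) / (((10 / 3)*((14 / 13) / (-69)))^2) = 166554063 / 39200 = 4248.83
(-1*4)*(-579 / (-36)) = -193 / 3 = -64.33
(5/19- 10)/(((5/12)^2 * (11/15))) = -15984/209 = -76.48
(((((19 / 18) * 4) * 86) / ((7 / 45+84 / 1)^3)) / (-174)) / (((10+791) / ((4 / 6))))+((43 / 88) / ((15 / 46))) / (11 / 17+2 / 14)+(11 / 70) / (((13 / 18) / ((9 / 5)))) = 1293723776283640413917 / 565274071999899061800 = 2.29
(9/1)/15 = 3/5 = 0.60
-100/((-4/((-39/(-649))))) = 975/649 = 1.50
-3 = -3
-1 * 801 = -801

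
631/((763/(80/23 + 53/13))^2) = 3220044111/52046490769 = 0.06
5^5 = 3125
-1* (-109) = 109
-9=-9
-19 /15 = -1.27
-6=-6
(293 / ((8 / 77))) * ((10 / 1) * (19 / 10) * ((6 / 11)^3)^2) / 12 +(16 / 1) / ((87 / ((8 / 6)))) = 4953369038 / 42034311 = 117.84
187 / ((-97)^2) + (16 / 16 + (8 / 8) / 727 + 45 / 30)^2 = 124855418213 / 19891717444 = 6.28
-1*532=-532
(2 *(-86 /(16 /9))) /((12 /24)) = -387 /2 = -193.50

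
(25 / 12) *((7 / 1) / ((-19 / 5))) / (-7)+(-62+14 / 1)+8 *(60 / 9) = 447 / 76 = 5.88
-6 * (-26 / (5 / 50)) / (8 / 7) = 1365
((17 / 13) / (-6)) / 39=-0.01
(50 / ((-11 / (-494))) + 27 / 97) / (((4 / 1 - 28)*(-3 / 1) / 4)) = 2396197 / 19206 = 124.76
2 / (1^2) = 2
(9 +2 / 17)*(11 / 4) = 1705 / 68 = 25.07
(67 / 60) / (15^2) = 67 / 13500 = 0.00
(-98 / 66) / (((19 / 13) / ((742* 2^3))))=-3781232 / 627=-6030.67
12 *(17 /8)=25.50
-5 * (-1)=5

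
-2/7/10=-1/35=-0.03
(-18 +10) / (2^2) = -2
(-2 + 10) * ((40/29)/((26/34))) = 5440/377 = 14.43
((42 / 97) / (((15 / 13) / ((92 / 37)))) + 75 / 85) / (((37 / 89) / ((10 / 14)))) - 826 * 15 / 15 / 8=-6329216583 / 63209468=-100.13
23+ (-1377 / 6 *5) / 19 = -1421 / 38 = -37.39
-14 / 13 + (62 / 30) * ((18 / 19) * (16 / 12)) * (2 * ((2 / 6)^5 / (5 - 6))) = -329638 / 300105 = -1.10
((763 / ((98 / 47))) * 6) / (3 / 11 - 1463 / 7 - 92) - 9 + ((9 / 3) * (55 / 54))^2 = -6531389 / 937818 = -6.96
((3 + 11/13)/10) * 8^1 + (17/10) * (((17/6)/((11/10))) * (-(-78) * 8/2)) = 195804/143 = 1369.26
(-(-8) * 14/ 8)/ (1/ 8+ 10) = 1.38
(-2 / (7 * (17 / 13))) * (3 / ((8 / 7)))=-39 / 68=-0.57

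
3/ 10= 0.30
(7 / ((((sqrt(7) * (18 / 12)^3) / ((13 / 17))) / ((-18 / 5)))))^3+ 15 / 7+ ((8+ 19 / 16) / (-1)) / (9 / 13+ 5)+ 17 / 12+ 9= 0.89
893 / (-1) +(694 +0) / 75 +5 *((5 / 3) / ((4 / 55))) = -230749 / 300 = -769.16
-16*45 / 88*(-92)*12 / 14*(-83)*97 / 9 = -44441520 / 77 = -577162.60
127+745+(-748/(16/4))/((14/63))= 61/2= 30.50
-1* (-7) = 7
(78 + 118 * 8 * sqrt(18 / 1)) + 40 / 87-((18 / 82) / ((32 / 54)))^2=2932336273 / 37439232 + 2832 * sqrt(2)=4083.38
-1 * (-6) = 6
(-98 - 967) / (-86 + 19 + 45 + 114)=-1065 / 92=-11.58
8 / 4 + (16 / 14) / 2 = 18 / 7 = 2.57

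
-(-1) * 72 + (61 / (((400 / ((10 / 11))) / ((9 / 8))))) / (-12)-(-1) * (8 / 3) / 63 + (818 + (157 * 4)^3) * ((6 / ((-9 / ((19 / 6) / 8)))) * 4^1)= -695706083092507 / 2661120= -261433562.97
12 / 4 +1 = 4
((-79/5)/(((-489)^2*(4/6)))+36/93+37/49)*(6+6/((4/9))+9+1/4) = 31804318327/968599464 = 32.84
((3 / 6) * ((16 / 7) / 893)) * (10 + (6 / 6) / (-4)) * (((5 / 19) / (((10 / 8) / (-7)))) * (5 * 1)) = -1560 / 16967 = -0.09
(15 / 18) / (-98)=-5 / 588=-0.01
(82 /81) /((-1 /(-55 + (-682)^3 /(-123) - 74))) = -634397402 /243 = -2610688.90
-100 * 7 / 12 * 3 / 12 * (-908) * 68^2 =183688400 / 3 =61229466.67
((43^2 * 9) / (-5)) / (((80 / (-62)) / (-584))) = -37658583 / 25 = -1506343.32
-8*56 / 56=-8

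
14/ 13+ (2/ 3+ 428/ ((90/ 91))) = 254182/ 585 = 434.50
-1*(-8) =8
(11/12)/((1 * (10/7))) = 77/120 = 0.64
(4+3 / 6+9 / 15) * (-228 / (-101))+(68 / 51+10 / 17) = 346004 / 25755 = 13.43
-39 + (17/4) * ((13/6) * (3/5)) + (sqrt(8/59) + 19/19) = -1299/40 + 2 * sqrt(118)/59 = -32.11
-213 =-213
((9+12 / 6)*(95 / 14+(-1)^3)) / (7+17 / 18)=729 / 91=8.01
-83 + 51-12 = -44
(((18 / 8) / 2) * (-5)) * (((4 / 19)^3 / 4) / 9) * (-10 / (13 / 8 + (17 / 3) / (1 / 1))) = 96 / 48013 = 0.00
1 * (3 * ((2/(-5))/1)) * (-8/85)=48/425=0.11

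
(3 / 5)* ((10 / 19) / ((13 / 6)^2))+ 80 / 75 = 54616 / 48165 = 1.13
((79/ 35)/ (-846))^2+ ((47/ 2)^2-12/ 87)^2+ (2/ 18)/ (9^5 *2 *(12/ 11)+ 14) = 127426062406747022046577/ 418026468929605200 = 304827.74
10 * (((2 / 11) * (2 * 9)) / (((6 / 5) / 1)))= 300 / 11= 27.27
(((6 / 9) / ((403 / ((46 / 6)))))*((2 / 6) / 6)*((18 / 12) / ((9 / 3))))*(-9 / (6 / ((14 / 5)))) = -161 / 108810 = -0.00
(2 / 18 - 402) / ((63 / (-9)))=3617 / 63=57.41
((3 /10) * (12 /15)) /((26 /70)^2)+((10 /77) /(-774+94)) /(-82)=126229657 /72560488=1.74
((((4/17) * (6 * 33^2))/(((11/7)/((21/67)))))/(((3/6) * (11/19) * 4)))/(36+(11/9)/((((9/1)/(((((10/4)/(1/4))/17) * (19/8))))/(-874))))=-48866328/23953907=-2.04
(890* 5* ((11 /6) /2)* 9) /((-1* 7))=-5244.64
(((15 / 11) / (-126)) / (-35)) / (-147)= -1 / 475398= -0.00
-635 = -635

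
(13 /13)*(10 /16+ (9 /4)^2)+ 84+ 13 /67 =96353 /1072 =89.88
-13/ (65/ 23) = -23/ 5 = -4.60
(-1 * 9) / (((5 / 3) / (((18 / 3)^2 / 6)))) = -162 / 5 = -32.40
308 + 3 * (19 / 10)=3137 / 10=313.70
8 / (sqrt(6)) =4 * sqrt(6) / 3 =3.27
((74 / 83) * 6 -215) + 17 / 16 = -277005 / 1328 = -208.59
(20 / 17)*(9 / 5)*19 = 684 / 17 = 40.24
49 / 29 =1.69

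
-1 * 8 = -8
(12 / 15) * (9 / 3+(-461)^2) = 170019.20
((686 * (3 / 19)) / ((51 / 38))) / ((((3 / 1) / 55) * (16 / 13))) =245245 / 204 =1202.18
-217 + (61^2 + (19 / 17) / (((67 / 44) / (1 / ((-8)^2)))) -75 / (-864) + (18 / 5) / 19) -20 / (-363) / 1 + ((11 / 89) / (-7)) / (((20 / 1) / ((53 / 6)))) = 8232255786158177 / 2349163444320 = 3504.34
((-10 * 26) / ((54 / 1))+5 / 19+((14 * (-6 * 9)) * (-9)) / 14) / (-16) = -246983 / 8208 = -30.09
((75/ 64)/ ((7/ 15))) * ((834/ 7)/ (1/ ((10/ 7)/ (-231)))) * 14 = -781875/ 30184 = -25.90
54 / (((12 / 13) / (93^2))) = 1011933 / 2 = 505966.50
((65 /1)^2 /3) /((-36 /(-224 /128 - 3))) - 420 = -101165 /432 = -234.18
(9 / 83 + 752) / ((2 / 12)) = 374550 / 83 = 4512.65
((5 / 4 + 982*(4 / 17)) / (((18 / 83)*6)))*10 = 6555755 / 3672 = 1785.34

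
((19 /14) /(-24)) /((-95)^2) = -1 /159600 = -0.00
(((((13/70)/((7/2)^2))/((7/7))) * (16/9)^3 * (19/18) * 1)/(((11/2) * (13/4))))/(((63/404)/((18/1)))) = 503054336/866412855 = 0.58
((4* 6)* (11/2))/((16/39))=1287/4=321.75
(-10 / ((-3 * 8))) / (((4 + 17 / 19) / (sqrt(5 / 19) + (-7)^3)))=-32585 / 1116 + 5 * sqrt(95) / 1116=-29.15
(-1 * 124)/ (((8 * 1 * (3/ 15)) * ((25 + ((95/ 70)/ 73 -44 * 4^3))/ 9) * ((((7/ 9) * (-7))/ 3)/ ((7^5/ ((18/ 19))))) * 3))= -4645610865/ 5704766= -814.34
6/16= 3/8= 0.38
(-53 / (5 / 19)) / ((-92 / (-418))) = -210463 / 230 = -915.06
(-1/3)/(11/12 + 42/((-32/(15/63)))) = -16/29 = -0.55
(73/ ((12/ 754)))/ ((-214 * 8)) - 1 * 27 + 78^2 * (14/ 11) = 871574357/ 112992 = 7713.59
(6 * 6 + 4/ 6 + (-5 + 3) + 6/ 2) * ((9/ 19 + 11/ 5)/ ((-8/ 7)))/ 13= -100457/ 14820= -6.78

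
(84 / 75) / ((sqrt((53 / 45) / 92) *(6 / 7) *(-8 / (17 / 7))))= -119 *sqrt(6095) / 2650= -3.51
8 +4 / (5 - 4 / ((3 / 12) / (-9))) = 1196 / 149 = 8.03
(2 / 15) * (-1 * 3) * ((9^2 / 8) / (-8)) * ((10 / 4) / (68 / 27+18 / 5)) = 10935 / 52864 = 0.21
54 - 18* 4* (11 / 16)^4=310599 / 8192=37.91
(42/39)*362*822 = 320453.54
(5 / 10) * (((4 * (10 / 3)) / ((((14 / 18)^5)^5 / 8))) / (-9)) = -4254210297433200526045920 / 1341068619663964900807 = -3172.25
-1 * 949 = -949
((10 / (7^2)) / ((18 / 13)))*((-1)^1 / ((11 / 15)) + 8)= 4745 / 4851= 0.98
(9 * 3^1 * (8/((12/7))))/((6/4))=84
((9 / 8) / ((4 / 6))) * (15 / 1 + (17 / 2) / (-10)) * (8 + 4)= 22923 / 80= 286.54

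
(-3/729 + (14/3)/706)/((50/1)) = 0.00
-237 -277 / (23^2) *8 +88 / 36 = -238.74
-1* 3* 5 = -15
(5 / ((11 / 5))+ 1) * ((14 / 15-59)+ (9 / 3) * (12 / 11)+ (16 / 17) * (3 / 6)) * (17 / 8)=-457131 / 1210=-377.79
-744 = -744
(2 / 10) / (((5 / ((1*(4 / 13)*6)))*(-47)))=-24 / 15275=-0.00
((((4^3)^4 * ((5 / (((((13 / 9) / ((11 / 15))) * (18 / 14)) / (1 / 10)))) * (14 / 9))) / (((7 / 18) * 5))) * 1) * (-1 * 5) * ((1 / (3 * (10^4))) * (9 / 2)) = -80740352 / 40625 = -1987.45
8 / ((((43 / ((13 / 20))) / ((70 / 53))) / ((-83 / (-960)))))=7553 / 546960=0.01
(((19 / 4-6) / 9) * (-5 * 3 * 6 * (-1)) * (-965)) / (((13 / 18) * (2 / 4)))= 434250 / 13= 33403.85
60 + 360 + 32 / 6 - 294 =394 / 3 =131.33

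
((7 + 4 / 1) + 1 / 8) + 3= 113 / 8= 14.12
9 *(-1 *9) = -81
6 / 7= 0.86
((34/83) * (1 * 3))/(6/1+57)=34/1743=0.02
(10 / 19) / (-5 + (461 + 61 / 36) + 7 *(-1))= 72 / 61655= 0.00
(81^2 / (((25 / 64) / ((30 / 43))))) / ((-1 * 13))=-2519424 / 2795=-901.40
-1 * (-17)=17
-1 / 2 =-0.50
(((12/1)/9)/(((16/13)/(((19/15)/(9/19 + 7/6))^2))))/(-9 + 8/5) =-1694173/19407795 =-0.09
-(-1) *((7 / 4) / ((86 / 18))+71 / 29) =14039 / 4988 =2.81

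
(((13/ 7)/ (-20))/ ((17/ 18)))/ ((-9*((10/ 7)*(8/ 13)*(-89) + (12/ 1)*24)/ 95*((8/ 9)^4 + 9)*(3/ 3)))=21067371/ 40980599840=0.00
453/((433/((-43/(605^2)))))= -19479/158488825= -0.00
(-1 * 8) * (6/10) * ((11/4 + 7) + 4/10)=-1218/25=-48.72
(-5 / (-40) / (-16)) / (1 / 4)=-1 / 32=-0.03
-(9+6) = -15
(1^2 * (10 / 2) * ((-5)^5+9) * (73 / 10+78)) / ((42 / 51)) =-11296279 / 7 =-1613754.14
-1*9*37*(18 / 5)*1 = -5994 / 5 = -1198.80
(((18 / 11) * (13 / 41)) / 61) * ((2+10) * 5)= 14040 / 27511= 0.51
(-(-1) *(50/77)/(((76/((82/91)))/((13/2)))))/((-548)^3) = -1025/3370652937344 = -0.00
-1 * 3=-3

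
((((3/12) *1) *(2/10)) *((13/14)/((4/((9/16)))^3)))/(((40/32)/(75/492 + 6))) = 9562293/15047065600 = 0.00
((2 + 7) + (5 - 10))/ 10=2/ 5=0.40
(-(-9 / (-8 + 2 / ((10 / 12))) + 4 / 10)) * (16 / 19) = -1.69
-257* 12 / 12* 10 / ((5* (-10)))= 257 / 5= 51.40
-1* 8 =-8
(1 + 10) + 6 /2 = 14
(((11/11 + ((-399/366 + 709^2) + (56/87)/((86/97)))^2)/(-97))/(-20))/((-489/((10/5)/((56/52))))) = -136852500561083688249245/276651928827526896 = -494673.94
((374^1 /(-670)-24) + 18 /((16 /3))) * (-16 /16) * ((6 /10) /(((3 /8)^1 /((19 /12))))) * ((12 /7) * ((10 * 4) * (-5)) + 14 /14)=-2581207057 /140700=-18345.47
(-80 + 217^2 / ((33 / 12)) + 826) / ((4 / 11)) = 98281 / 2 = 49140.50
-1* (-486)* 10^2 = 48600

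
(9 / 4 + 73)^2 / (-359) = -90601 / 5744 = -15.77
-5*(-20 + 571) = -2755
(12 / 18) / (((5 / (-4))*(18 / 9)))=-4 / 15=-0.27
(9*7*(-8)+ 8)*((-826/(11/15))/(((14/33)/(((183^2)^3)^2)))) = 1857630267485043188469876616369680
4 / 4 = 1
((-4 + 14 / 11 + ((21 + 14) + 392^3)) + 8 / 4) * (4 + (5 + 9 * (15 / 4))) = 113304522195 / 44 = 2575102777.16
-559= -559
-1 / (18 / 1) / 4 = -1 / 72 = -0.01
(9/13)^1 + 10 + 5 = 204/13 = 15.69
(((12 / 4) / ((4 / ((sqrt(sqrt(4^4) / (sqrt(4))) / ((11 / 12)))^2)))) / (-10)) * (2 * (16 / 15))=-4608 / 3025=-1.52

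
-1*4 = -4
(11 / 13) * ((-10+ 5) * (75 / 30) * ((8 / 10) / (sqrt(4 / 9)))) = -165 / 13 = -12.69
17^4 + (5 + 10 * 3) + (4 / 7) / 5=2924464 / 35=83556.11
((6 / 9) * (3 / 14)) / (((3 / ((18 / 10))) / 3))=9 / 35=0.26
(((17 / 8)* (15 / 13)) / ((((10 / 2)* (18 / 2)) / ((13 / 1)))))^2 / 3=289 / 1728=0.17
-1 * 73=-73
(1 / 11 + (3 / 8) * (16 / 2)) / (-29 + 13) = -17 / 88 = -0.19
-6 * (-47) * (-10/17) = -2820/17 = -165.88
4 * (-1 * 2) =-8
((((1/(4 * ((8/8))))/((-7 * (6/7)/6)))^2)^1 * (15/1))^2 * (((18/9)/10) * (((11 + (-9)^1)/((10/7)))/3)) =0.08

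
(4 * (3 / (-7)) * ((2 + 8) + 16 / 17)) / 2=-9.38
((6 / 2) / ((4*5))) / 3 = 1 / 20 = 0.05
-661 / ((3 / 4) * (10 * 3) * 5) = -1322 / 225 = -5.88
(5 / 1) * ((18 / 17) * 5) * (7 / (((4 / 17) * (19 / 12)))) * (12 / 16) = 14175 / 38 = 373.03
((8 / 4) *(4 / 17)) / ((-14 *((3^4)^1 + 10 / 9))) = -36 / 87941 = -0.00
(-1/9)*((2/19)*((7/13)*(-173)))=2422/2223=1.09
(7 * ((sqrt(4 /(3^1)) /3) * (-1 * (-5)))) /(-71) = -70 * sqrt(3) /639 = -0.19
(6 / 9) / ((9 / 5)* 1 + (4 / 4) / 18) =60 / 167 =0.36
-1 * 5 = -5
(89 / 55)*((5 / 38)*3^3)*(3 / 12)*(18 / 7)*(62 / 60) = 223479 / 58520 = 3.82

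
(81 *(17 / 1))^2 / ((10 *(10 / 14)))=13272903 / 50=265458.06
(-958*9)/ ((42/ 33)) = -47421/ 7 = -6774.43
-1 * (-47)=47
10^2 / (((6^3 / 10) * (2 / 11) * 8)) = 1375 / 432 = 3.18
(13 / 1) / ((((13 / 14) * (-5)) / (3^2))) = -25.20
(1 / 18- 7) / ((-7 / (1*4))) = 250 / 63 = 3.97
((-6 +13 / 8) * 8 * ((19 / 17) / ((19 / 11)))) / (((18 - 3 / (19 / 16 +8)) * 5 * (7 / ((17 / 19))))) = -539 / 16454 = -0.03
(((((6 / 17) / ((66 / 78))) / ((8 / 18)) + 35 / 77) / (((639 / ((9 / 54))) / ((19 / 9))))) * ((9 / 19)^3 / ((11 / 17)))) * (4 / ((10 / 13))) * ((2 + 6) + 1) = 182871 / 31013510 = 0.01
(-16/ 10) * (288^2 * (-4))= 2654208/ 5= 530841.60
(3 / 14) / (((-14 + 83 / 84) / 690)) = -12420 / 1093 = -11.36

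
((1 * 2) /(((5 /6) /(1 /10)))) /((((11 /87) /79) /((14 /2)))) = 1049.69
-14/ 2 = -7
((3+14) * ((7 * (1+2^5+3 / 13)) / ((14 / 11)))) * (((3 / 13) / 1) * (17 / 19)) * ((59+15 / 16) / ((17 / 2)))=14525973 / 3211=4523.82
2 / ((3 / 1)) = 2 / 3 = 0.67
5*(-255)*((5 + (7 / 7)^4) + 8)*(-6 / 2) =53550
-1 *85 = -85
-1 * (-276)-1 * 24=252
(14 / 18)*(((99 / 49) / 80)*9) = 99 / 560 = 0.18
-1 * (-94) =94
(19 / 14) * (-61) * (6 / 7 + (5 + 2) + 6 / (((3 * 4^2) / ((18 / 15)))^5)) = -3263744024339 / 5017600000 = -650.46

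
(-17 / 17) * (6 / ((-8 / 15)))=45 / 4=11.25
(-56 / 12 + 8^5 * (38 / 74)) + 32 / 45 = 28010054 / 1665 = 16822.86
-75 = -75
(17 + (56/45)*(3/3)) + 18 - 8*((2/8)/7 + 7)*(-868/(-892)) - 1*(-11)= -75532/10035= -7.53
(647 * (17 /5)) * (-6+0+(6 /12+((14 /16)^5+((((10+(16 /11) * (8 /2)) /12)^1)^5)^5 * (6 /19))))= 117896574187835846739509889466327815333329 /172687391813274967740075979854315520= 682716.75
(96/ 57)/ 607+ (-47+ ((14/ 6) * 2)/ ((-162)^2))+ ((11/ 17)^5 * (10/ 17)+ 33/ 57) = -507948589614216149/ 10958651309282382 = -46.35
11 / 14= 0.79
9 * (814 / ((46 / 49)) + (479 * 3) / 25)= 4784634 / 575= 8321.10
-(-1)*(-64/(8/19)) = -152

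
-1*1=-1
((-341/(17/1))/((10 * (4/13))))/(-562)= 4433/382160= 0.01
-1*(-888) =888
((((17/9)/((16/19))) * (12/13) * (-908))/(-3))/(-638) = -73321/74646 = -0.98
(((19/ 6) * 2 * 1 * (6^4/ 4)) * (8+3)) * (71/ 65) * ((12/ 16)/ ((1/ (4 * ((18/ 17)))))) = 86541048/ 1105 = 78317.69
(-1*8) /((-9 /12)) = 32 /3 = 10.67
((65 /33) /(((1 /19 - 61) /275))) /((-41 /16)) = 3.47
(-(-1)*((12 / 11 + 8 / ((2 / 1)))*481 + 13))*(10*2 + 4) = 649896 / 11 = 59081.45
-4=-4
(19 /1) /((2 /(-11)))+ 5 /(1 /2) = -189 /2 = -94.50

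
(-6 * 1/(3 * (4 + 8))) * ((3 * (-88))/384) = 0.11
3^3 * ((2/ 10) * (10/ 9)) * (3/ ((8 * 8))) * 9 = 81/ 32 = 2.53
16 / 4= 4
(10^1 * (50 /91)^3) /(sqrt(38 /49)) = 625000 * sqrt(38) /2045407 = 1.88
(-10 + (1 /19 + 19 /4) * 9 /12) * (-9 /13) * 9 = 157545 /3952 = 39.86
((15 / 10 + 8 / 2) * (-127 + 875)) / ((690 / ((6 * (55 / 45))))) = 45254 / 1035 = 43.72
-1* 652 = -652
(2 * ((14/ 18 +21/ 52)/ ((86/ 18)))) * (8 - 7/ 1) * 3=1659/ 1118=1.48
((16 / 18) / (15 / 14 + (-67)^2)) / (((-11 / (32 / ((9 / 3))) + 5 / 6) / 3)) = -3584 / 1194359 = -0.00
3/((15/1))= 1/5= 0.20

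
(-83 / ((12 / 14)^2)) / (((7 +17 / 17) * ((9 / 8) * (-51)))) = 4067 / 16524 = 0.25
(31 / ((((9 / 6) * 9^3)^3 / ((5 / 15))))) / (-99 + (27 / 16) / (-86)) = -0.00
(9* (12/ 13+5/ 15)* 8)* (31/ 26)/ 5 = 18228/ 845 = 21.57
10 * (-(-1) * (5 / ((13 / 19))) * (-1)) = -950 / 13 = -73.08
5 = 5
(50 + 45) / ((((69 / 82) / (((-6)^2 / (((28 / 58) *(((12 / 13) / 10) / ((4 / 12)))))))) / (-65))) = -954469750 / 483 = -1976127.85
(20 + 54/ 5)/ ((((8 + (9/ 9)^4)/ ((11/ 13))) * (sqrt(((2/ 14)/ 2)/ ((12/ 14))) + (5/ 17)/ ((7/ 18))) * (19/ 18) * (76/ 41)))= 81147528/ 35427457 - 89412554 * sqrt(3)/ 177137285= 1.42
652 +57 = 709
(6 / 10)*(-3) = -9 / 5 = -1.80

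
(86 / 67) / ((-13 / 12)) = -1032 / 871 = -1.18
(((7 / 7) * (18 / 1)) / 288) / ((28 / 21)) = 3 / 64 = 0.05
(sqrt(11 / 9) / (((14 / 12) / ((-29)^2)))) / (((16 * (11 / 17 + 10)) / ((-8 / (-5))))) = 14297 * sqrt(11) / 6335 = 7.49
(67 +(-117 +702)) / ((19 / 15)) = 9780 / 19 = 514.74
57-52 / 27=1487 / 27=55.07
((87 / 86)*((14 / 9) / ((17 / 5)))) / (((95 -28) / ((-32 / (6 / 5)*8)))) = -1.47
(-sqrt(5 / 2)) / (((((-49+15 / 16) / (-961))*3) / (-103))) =791864*sqrt(10) / 2307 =1085.43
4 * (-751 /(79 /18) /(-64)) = 6759 /632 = 10.69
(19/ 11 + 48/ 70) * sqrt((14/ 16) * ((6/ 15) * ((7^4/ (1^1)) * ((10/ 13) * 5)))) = 6503 * sqrt(910)/ 1430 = 137.18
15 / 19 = 0.79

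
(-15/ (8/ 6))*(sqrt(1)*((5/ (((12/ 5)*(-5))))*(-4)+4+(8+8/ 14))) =-4485/ 28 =-160.18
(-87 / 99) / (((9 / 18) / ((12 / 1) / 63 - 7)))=754 / 63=11.97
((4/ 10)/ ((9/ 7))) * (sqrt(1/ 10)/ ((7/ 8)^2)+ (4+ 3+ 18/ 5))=64 * sqrt(10)/ 1575+ 742/ 225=3.43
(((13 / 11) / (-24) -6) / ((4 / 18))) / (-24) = 1597 / 1408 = 1.13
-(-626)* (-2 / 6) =-626 / 3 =-208.67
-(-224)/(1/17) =3808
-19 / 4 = -4.75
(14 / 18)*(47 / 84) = 47 / 108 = 0.44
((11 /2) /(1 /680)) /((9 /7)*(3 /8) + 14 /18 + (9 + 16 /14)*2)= 1884960 /10859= 173.59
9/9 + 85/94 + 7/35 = 989/470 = 2.10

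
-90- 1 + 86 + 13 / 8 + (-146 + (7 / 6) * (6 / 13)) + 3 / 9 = -46333 / 312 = -148.50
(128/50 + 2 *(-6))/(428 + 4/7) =-413/18750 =-0.02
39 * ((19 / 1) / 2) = 741 / 2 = 370.50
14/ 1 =14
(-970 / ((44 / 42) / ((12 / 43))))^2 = 14937728400 / 223729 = 66767.06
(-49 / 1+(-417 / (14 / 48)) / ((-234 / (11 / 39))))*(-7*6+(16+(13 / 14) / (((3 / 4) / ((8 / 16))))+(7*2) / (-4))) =203523205 / 149058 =1365.40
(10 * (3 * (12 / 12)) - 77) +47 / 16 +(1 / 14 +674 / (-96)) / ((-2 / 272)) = 302755 / 336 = 901.06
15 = 15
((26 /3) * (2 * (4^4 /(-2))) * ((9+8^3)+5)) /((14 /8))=-14004224 /21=-666867.81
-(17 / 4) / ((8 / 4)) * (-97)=1649 / 8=206.12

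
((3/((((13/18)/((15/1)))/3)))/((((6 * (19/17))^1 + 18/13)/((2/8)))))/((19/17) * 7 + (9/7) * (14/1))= 117045/523288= 0.22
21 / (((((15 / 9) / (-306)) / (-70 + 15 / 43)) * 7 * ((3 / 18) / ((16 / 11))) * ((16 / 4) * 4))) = 9897876 / 473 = 20925.74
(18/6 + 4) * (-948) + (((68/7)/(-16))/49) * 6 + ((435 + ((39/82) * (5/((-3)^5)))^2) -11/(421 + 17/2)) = -80603472369760625/12998254212468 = -6201.10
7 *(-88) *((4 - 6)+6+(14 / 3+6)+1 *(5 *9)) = -36754.67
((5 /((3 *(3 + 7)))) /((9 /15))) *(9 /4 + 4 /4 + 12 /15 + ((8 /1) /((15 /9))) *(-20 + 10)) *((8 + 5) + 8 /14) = -27835 /168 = -165.68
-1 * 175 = -175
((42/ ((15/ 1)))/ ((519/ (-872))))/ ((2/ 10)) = -12208/ 519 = -23.52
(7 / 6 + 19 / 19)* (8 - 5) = 13 / 2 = 6.50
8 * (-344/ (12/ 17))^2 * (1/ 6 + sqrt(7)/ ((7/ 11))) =8549776/ 27 + 188095072 * sqrt(7)/ 63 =8215908.90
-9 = -9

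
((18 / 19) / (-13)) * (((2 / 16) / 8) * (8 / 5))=-9 / 4940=-0.00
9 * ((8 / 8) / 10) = 9 / 10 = 0.90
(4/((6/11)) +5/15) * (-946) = -21758/3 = -7252.67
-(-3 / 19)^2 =-9 / 361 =-0.02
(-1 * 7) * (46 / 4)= -161 / 2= -80.50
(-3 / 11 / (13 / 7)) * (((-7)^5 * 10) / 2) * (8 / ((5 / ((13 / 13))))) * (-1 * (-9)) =25412184 / 143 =177707.58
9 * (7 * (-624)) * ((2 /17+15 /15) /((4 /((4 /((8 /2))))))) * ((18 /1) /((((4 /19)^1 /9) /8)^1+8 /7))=-618973488 /3587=-172560.21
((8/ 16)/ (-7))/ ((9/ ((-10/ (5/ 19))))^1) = 19/ 63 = 0.30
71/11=6.45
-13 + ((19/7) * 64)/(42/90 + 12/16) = 66317/511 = 129.78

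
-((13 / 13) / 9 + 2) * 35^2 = -23275 / 9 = -2586.11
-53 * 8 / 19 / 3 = -424 / 57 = -7.44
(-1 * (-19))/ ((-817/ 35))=-35/ 43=-0.81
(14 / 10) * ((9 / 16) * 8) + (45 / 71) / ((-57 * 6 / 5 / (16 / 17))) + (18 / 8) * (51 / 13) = 90143489 / 5962580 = 15.12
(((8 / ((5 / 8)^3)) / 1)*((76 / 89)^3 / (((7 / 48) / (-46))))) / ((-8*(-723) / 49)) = -1157941428224 / 21237191125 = -54.52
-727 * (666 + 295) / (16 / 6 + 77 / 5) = -10479705 / 271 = -38670.50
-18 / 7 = -2.57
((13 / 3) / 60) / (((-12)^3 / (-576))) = 13 / 540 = 0.02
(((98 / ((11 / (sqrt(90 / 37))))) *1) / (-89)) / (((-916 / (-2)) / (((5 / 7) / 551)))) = -105 *sqrt(370) / 4570581917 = -0.00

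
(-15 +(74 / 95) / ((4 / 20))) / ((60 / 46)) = -8.51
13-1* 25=-12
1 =1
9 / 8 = 1.12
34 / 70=17 / 35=0.49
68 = 68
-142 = -142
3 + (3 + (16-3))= 19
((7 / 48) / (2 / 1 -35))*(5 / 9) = -35 / 14256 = -0.00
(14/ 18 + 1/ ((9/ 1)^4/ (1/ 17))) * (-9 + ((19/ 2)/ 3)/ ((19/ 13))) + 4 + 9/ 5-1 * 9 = -14245856/ 1673055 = -8.51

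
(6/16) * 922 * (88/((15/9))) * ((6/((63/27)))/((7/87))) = 142941348/245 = 583434.07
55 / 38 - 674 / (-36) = 3449 / 171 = 20.17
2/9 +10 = 92/9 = 10.22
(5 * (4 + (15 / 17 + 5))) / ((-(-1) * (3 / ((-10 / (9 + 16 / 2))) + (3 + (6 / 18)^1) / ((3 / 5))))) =108.46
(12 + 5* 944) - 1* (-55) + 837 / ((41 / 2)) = 197941 / 41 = 4827.83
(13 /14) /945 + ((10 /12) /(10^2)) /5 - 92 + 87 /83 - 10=-2217025217 /21961800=-100.95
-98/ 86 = -49/ 43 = -1.14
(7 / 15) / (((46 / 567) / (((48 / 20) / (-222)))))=-1323 / 21275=-0.06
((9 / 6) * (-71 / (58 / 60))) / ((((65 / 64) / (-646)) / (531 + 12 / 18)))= 484344960 / 13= 37257304.62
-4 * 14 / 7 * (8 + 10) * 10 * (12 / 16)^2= -810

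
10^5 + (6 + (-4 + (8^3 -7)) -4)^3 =127363527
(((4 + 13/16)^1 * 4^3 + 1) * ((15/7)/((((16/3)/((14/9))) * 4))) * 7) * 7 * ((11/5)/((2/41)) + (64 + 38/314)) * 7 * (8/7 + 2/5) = 70100997939/25120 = 2790644.82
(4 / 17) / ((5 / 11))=44 / 85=0.52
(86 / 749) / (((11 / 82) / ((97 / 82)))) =8342 / 8239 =1.01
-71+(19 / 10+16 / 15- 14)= -2461 / 30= -82.03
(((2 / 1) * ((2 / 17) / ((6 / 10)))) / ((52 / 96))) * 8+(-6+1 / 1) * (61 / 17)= -2685 / 221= -12.15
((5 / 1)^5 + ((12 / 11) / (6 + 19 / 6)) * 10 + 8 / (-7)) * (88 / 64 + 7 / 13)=526736085 / 88088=5979.66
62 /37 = 1.68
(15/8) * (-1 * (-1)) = 15/8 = 1.88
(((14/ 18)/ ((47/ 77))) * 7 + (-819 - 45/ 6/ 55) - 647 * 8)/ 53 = -55707733/ 493218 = -112.95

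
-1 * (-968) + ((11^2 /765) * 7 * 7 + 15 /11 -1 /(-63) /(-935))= 57556897 /58905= 977.11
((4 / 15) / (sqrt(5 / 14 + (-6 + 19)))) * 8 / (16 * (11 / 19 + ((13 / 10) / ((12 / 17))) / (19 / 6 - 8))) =4408 * sqrt(2618) / 1223541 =0.18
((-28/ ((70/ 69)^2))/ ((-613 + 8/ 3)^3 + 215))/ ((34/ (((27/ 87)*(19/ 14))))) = 0.00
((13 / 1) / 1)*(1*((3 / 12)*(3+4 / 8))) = 91 / 8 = 11.38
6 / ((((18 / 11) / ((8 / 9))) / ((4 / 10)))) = 1.30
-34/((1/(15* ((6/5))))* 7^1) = -612/7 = -87.43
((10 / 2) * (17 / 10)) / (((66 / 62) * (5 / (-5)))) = -527 / 66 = -7.98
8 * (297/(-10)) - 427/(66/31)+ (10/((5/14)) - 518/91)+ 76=-1457969/4290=-339.85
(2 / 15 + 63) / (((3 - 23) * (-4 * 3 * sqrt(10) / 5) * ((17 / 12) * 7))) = 947 * sqrt(10) / 71400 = 0.04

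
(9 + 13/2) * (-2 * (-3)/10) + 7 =163/10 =16.30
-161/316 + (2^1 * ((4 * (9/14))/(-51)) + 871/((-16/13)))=-106539327/150416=-708.30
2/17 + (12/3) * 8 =546/17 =32.12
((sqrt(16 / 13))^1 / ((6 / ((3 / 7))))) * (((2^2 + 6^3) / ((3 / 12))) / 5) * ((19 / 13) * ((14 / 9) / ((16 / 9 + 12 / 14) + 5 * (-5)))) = -1.42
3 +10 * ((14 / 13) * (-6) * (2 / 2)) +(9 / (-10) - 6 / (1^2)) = -8907 / 130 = -68.52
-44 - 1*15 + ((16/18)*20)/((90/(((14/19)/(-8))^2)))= -1725170/29241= -59.00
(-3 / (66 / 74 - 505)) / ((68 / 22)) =1221 / 634168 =0.00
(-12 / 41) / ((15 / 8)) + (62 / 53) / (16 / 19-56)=-1009449 / 5693260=-0.18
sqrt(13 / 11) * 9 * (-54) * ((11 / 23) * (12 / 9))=-648 * sqrt(143) / 23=-336.91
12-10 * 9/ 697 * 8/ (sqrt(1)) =10.97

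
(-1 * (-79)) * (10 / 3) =790 / 3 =263.33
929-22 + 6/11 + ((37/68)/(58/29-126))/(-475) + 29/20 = 40047794947/44057200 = 909.00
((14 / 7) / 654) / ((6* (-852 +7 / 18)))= -1 / 1670861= -0.00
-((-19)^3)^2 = -47045881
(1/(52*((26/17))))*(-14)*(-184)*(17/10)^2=790993/8450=93.61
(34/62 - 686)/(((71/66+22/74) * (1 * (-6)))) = 8648343/103943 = 83.20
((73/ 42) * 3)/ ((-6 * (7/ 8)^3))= -9344/ 7203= -1.30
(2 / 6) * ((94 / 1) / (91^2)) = 0.00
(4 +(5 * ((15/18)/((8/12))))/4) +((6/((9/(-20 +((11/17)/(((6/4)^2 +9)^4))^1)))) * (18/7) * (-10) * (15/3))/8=3269488267/14871600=219.85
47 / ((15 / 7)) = 329 / 15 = 21.93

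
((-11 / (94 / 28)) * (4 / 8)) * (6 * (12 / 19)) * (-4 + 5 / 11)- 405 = -342009 / 893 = -382.99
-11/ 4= -2.75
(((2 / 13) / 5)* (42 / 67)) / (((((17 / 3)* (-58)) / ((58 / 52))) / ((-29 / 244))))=1827 / 234839020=0.00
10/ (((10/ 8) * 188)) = 2/ 47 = 0.04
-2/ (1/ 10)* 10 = -200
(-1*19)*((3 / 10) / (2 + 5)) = -57 / 70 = -0.81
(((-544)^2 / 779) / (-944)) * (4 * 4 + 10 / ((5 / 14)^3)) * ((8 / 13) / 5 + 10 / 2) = -36265181184 / 74686625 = -485.56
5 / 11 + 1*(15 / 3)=5.45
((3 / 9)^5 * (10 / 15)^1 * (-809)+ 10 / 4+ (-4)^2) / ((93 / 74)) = 878269 / 67797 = 12.95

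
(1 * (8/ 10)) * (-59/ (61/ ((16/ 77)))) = -3776/ 23485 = -0.16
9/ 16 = 0.56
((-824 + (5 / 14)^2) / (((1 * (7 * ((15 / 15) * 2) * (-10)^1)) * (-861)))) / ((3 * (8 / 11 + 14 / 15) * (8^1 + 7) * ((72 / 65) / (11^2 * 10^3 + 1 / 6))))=-16764449913497 / 1677926057472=-9.99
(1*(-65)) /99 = -65 /99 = -0.66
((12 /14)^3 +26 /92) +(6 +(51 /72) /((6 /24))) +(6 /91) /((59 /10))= 177112177 /18152589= 9.76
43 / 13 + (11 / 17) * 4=1303 / 221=5.90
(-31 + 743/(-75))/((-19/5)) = 3068/285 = 10.76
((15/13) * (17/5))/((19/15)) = 765/247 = 3.10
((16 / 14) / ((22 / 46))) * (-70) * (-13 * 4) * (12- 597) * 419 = -23452603200 / 11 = -2132054836.36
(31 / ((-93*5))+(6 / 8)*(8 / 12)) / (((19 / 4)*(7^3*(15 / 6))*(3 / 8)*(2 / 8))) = 1664 / 1466325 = 0.00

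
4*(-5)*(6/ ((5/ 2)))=-48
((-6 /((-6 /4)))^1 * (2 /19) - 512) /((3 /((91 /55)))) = -58968 /209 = -282.14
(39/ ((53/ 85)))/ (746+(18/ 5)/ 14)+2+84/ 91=54111991/ 17995991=3.01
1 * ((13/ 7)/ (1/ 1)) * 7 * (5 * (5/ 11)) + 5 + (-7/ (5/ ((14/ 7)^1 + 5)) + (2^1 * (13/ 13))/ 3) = 4193/ 165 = 25.41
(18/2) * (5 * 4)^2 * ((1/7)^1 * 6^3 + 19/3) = 937200/7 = 133885.71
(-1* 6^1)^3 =-216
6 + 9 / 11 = 75 / 11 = 6.82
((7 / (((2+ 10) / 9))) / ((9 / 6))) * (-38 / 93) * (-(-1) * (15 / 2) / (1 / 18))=-5985 / 31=-193.06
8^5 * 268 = 8781824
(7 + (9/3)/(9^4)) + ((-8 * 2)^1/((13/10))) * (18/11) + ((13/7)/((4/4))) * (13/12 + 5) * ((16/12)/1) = 4212191/2189187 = 1.92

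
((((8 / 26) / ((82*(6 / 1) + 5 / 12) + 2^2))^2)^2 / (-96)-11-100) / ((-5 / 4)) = 15968597698999664769468 / 179826550664410636805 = 88.80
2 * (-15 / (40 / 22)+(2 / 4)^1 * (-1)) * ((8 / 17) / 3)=-140 / 51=-2.75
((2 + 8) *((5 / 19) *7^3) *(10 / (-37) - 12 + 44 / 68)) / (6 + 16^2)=-62691825 / 1565581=-40.04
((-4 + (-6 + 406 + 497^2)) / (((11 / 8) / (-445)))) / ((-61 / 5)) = 4403809000 / 671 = 6563053.65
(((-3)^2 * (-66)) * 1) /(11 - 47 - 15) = 198 /17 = 11.65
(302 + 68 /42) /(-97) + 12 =18068 /2037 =8.87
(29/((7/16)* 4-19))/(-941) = 116/64929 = 0.00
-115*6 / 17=-690 / 17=-40.59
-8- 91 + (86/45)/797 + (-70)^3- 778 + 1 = -12333112654/35865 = -343876.00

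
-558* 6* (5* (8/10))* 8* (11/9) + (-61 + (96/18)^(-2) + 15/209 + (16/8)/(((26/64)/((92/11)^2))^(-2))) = -1004280599689180247/7665977786368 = -131004.89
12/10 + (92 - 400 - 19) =-1629/5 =-325.80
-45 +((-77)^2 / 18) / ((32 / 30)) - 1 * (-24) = 27629 / 96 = 287.80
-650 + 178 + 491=19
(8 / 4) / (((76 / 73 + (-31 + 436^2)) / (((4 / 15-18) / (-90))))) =19418 / 9365504175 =0.00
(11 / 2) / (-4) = -11 / 8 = -1.38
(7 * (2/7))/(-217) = -2/217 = -0.01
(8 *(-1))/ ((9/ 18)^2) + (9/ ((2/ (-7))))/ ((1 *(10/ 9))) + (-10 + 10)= -1207/ 20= -60.35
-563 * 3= -1689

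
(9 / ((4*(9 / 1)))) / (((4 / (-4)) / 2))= -1 / 2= -0.50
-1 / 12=-0.08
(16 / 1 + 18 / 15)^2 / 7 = 7396 / 175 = 42.26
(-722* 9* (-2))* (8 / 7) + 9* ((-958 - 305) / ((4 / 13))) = -618525 / 28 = -22090.18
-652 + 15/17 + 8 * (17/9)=-97309/153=-636.01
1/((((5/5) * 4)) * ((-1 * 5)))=-1/20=-0.05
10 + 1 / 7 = 71 / 7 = 10.14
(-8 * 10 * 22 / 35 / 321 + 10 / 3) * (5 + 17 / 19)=114208 / 6099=18.73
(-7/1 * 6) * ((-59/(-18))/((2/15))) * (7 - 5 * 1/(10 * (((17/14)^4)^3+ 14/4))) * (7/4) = -78620883155331055105/6248407444346376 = -12582.55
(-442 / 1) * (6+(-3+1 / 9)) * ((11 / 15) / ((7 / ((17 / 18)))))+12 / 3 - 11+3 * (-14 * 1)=-224843 / 1215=-185.06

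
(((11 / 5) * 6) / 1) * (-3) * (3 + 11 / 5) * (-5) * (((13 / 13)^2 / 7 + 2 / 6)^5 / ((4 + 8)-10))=5720000 / 453789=12.60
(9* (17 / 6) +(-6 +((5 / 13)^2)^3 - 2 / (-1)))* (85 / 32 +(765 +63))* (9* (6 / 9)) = 16553373862491 / 154457888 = 107170.79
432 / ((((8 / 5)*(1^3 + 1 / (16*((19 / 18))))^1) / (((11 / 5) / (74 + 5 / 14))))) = 60192 / 7981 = 7.54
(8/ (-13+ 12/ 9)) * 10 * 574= -3936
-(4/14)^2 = -4/49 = -0.08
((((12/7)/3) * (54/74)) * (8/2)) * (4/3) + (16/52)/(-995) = 7449524/3350165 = 2.22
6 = 6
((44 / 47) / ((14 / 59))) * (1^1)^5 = 3.95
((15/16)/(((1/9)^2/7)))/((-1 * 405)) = -21/16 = -1.31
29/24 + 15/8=37/12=3.08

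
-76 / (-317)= 76 / 317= 0.24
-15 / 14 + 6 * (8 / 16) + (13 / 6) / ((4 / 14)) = 799 / 84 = 9.51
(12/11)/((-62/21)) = -126/341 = -0.37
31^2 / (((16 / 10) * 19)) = 4805 / 152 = 31.61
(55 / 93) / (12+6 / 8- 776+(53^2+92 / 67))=14740 / 51022497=0.00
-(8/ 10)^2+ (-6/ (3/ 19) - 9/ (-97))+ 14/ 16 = -730841/ 19400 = -37.67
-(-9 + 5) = 4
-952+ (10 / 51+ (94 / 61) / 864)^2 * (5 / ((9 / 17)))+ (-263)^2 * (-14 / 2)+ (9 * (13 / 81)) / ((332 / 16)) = -4278178505571920609 / 8818539952896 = -485134.56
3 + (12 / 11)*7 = 10.64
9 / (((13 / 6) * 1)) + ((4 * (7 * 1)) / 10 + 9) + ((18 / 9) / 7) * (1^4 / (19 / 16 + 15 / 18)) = 710363 / 44135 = 16.10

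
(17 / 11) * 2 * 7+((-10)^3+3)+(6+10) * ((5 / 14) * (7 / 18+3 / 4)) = -671417 / 693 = -968.86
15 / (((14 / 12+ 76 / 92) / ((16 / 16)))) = 414 / 55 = 7.53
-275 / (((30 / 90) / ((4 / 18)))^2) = -1100 / 9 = -122.22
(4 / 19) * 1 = 4 / 19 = 0.21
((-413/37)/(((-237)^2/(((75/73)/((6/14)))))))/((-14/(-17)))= -175525/303424938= -0.00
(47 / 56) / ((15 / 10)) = 47 / 84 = 0.56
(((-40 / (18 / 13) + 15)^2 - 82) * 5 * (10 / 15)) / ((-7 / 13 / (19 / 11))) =-22188010 / 18711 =-1185.83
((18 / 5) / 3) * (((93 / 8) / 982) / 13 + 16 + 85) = 121.20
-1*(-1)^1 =1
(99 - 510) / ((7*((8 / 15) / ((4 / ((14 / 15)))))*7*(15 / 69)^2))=-1956771 / 1372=-1426.22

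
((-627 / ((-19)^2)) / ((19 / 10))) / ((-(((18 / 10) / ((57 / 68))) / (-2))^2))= 1375 / 1734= 0.79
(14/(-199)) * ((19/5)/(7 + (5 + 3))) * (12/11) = -1064/54725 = -0.02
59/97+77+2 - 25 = 5297/97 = 54.61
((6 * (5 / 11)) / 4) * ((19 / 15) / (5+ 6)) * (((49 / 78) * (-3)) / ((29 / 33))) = -2793 / 16588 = -0.17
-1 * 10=-10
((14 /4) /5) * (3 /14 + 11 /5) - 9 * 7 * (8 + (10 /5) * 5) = -113231 /100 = -1132.31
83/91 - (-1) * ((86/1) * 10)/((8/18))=176168/91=1935.91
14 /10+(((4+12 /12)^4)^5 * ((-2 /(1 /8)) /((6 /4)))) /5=-3051757812499979 /15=-203450520833331.93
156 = 156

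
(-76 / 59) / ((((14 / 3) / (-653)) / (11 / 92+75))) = 257234331 / 18998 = 13540.07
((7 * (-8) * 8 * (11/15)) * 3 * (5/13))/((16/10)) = -3080/13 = -236.92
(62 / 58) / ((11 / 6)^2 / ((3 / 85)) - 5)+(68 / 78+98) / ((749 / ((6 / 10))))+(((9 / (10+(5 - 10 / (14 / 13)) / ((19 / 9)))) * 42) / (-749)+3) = 883136236441 / 291682837810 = 3.03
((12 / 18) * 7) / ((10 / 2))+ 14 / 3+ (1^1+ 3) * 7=168 / 5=33.60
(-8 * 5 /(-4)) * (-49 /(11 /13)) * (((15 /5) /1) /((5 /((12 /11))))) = -45864 /121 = -379.04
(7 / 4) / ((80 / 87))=609 / 320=1.90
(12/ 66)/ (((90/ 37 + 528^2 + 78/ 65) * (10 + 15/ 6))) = 37/ 709166040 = 0.00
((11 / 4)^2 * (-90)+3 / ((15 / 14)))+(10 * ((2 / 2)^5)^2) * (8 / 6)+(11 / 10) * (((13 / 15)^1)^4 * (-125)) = -12021449 / 16200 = -742.06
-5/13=-0.38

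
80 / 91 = 0.88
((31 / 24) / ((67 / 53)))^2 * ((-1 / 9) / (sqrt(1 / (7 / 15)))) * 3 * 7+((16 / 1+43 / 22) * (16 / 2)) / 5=27.06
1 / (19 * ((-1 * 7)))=-1 / 133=-0.01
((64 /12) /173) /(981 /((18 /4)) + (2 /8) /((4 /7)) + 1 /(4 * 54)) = 2304 /16325491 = 0.00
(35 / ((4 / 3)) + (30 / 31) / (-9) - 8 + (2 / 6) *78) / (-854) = -16421 / 317688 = -0.05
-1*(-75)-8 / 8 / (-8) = 601 / 8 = 75.12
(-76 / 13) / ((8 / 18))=-171 / 13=-13.15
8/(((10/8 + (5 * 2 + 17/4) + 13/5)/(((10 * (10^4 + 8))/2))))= 4003200/181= 22117.13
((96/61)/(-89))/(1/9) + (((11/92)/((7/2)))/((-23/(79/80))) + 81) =260025866999/3216573920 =80.84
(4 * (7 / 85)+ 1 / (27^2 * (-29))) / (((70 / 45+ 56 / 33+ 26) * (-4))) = -6510493 / 2312919360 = -0.00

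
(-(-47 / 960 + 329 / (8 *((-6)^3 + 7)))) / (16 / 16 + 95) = 49303 / 19261440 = 0.00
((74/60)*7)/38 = 259/1140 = 0.23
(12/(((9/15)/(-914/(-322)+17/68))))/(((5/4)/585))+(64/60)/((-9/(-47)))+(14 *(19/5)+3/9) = 629609719/21735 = 28967.55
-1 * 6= -6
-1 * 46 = -46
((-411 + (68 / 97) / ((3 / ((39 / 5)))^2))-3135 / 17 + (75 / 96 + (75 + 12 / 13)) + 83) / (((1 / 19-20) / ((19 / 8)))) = 2668128203211 / 51997587200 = 51.31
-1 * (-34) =34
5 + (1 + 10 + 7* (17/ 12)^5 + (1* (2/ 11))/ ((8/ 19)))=154305373/ 2737152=56.37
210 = 210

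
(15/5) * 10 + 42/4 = 81/2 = 40.50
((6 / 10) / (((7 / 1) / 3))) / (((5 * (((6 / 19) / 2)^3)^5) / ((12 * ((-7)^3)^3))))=-350064705131797068435493996 / 13286025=-26348340089063287810.73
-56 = -56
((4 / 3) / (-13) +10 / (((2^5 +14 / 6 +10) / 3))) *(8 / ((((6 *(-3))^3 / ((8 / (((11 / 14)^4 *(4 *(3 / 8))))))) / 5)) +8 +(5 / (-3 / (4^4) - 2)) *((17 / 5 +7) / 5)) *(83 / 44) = 13931165046097276 / 4704415694903925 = 2.96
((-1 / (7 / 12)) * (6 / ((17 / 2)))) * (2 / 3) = -96 / 119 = -0.81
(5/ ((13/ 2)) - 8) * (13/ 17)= -94/ 17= -5.53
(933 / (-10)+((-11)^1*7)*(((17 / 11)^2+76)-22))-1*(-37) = -483803 / 110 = -4398.21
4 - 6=-2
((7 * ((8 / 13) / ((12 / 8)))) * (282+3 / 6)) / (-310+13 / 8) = -253120 / 96213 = -2.63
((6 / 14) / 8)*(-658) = -141 / 4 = -35.25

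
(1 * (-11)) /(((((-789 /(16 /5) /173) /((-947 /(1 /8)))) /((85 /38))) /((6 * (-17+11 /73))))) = 4823394343680 /364781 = 13222712.65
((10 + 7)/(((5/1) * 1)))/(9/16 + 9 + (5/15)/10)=816/2303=0.35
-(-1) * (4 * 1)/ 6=2/ 3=0.67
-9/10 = -0.90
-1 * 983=-983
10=10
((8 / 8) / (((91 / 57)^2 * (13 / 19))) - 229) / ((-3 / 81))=663951762 / 107653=6167.52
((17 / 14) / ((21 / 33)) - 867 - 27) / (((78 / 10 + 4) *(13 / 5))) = -168125 / 5782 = -29.08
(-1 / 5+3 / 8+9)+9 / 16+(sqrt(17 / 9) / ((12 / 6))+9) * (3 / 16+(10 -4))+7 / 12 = 33 * sqrt(17) / 32+7921 / 120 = 70.26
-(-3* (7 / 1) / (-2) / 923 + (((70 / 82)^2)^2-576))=3001790873525 / 5216354806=575.46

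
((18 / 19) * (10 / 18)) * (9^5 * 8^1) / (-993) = -1574640 / 6289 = -250.38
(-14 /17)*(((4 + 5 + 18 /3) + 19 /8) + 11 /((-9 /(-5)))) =-11837 /612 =-19.34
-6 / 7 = -0.86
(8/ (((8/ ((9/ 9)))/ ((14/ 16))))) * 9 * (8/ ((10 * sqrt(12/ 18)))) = 63 * sqrt(6)/ 20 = 7.72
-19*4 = -76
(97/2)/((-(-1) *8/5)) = 485/16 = 30.31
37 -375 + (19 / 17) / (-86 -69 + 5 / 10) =-1775552 / 5253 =-338.01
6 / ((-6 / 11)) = -11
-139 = -139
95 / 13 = 7.31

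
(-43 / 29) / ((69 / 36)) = -0.77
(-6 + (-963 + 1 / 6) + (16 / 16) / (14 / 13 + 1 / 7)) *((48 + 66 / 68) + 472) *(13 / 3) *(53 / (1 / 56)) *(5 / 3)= -61195927917670 / 5661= -10810091488.72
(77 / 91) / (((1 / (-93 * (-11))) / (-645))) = -7258185 / 13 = -558321.92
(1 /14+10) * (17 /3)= 799 /14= 57.07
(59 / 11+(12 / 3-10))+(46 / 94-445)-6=-233243 / 517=-451.15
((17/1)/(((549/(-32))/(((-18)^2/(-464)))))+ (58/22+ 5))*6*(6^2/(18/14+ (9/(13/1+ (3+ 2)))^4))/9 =435617280/2938309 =148.25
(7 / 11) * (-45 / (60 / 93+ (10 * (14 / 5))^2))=-3255 / 89188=-0.04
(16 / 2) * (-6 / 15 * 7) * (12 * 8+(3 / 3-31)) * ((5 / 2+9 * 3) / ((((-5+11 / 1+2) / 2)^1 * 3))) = -18172 / 5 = -3634.40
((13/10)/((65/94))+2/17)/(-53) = -849/22525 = -0.04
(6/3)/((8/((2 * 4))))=2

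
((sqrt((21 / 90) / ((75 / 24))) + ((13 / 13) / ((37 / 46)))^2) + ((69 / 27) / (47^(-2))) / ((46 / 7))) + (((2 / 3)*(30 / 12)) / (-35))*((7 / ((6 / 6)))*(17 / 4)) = 2*sqrt(105) / 75 + 42344051 / 49284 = 859.46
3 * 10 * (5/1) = 150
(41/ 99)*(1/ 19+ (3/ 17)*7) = 0.53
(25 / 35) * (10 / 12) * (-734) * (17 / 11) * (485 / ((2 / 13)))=-983422375 / 462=-2128619.86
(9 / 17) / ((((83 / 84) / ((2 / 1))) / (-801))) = -1211112 / 1411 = -858.34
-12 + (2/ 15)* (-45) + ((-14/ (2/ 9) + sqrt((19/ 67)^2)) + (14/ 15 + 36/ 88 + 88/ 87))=-16748417/ 213730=-78.36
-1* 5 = -5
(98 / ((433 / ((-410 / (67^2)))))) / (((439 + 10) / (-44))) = 1767920 / 872737913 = 0.00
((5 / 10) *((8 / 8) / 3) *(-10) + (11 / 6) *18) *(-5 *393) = -61570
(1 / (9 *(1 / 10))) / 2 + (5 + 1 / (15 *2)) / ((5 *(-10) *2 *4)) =19547 / 36000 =0.54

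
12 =12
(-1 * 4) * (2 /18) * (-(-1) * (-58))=232 /9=25.78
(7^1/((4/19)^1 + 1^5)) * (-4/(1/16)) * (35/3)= -297920/69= -4317.68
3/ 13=0.23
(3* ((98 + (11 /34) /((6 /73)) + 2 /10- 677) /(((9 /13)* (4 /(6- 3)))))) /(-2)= 7622693 /8160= 934.15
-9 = -9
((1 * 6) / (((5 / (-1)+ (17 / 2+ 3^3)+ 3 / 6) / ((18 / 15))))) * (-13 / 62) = -234 / 4805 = -0.05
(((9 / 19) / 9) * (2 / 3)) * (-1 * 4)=-8 / 57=-0.14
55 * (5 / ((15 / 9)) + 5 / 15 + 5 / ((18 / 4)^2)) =15950 / 81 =196.91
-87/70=-1.24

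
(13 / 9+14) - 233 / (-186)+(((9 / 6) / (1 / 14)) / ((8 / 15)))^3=8722774277 / 142848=61063.33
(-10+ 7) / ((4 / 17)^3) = -14739 / 64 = -230.30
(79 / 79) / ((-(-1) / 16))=16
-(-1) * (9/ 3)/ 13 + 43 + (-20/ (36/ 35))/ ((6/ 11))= 5323/ 702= 7.58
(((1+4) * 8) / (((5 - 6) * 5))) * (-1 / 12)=2 / 3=0.67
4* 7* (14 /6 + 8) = 868 /3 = 289.33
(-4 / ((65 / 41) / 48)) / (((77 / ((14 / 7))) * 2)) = -7872 / 5005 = -1.57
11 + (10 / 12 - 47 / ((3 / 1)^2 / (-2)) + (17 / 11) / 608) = 1341097 / 60192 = 22.28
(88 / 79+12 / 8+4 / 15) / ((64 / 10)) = 6827 / 15168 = 0.45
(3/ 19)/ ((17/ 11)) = 33/ 323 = 0.10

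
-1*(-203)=203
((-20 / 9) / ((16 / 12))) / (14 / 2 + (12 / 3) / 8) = -2 / 9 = -0.22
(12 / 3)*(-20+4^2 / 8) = -72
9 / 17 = 0.53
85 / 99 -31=-2984 / 99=-30.14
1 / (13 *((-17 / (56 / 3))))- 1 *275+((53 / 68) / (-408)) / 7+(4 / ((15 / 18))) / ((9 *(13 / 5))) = -231329883 / 841568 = -274.88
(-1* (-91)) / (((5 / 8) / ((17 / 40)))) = 61.88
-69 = -69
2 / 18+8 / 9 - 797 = -796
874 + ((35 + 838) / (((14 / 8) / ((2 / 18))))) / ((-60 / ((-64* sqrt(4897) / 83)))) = 923.85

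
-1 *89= -89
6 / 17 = 0.35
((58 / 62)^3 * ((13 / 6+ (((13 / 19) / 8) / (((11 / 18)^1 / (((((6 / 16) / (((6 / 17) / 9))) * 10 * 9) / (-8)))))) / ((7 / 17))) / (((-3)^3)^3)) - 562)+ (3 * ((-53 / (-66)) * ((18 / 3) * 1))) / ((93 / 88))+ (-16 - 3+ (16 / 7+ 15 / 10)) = -371281363438940393 / 658842975850752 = -563.54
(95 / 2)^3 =857375 / 8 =107171.88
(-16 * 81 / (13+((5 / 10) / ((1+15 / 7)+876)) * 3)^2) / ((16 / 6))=-73622615904 / 25608000625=-2.87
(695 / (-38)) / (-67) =695 / 2546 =0.27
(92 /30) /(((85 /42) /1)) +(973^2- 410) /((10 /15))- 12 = 1206547813 /850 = 1419468.02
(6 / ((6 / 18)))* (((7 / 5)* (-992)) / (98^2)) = -4464 / 1715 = -2.60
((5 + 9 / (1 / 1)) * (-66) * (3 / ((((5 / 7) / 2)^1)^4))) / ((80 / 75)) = -19966716 / 125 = -159733.73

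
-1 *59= -59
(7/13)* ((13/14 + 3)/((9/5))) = 275/234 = 1.18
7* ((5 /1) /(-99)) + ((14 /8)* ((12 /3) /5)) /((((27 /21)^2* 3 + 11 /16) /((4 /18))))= -653989 /2191365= -0.30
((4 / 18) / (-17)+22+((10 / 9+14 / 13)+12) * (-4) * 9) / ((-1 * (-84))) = -34721 / 5967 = -5.82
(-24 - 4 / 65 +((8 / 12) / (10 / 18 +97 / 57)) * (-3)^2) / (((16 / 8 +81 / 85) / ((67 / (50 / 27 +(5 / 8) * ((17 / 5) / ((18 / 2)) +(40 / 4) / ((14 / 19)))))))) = -231207081588 / 5032404169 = -45.94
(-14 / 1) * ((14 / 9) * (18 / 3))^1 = -392 / 3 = -130.67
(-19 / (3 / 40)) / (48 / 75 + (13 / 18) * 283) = -114000 / 92263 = -1.24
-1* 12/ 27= -4/ 9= -0.44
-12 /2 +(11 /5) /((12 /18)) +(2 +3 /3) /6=-11 /5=-2.20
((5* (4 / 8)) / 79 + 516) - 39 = 75371 / 158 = 477.03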